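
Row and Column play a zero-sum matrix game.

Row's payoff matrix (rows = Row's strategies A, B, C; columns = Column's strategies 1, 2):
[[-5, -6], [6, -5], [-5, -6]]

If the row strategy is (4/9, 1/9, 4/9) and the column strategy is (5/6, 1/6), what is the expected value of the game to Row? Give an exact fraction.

Against (5/6, 1/6), each row's expected payoff is A: -31/6; B: 25/6; C: -31/6.
Taking the (4/9, 1/9, 4/9)-weighted average: (4/9)·(-31/6) + (1/9)·(25/6) + (4/9)·(-31/6) = -223/54.

-223/54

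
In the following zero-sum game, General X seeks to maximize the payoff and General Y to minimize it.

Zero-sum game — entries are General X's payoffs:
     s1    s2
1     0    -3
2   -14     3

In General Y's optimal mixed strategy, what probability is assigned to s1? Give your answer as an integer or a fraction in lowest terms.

Row minima are -3 and -14, so General X's maximin is -3; column maxima are 0 and 3, so General Y's minimax is 0. These differ, so the equilibrium is in mixed strategies.
Let General Y play s1 with probability q. General X is indifferent when −3(1−q) = −14q + 3(1−q), giving q = 3/10.

3/10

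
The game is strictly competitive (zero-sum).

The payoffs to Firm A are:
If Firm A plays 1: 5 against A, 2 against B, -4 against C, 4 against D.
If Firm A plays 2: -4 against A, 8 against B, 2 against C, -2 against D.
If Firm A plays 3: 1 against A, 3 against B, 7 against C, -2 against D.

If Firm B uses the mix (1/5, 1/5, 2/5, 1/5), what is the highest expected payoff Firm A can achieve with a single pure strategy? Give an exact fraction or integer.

16/5

1: (5)·(1/5) + (2)·(1/5) + (-4)·(2/5) + (4)·(1/5) = 3/5.
2: (-4)·(1/5) + (8)·(1/5) + (2)·(2/5) + (-2)·(1/5) = 6/5.
3: (1)·(1/5) + (3)·(1/5) + (7)·(2/5) + (-2)·(1/5) = 16/5.
The best pure response is 3 with expected payoff 16/5.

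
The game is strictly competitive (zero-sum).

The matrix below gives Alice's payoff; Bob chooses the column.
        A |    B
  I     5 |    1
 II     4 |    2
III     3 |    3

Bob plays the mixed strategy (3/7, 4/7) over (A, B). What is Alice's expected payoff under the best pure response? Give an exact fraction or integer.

I: (5)·(3/7) + (1)·(4/7) = 19/7.
II: (4)·(3/7) + (2)·(4/7) = 20/7.
III: (3)·(3/7) + (3)·(4/7) = 3.
The best pure response is III with expected payoff 3.

3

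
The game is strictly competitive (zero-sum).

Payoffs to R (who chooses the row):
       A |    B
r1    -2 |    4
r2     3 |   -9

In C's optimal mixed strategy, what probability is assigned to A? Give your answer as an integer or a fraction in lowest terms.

Row minima are -2 and -9, so R's maximin is -2; column maxima are 3 and 4, so C's minimax is 3. These differ, so the equilibrium is in mixed strategies.
Let C play A with probability q. R is indifferent when −2q + 4(1−q) = 3q − 9(1−q), giving q = 13/18.

13/18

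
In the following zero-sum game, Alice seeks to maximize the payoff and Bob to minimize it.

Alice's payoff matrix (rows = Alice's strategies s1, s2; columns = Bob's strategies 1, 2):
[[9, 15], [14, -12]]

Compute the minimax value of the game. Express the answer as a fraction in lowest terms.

Row minima are 9 and -12, so Alice's maximin is 9; column maxima are 14 and 15, so Bob's minimax is 14. These differ, so the equilibrium is in mixed strategies.
Let Alice play s1 with probability p. Bob is indifferent when 9p + 14(1−p) = 15p − 12(1−p), giving p = 13/16.
Let Bob play 1 with probability q. Alice is indifferent when 9q + 15(1−q) = 14q − 12(1−q), giving q = 27/32.
The value is 9·(27/32) + (15)·(5/32) = 159/16.

159/16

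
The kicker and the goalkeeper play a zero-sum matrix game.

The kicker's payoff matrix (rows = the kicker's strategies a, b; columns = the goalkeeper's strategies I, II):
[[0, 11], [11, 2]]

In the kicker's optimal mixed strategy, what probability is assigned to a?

Row minima are 0 and 2, so the kicker's maximin is 2; column maxima are 11 and 11, so the goalkeeper's minimax is 11. These differ, so the equilibrium is in mixed strategies.
Let the kicker play a with probability p. The goalkeeper is indifferent when 11(1−p) = 11p + 2(1−p), giving p = 9/20.

9/20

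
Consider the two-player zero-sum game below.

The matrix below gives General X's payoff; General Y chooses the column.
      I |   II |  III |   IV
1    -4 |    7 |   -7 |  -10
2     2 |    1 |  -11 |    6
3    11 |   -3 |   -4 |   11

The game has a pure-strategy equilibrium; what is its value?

Row minima: -10, -11, -4 → General X's maximin is -4.
Column maxima: 11, 7, -4, 11 → General Y's minimax is -4.
They coincide at (3, III), so the value is -4.

-4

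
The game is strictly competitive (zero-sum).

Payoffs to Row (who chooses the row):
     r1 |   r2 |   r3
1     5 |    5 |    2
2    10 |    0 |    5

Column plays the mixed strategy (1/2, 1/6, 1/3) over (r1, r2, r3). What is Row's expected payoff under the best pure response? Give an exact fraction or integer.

20/3

1: (5)·(1/2) + (5)·(1/6) + (2)·(1/3) = 4.
2: (10)·(1/2) + (0)·(1/6) + (5)·(1/3) = 20/3.
The best pure response is 2 with expected payoff 20/3.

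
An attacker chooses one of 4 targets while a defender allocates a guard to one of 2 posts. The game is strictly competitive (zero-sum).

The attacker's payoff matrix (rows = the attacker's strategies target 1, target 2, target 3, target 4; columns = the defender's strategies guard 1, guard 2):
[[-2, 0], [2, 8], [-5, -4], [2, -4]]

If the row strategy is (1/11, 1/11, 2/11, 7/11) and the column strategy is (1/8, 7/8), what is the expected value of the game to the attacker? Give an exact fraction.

Against (1/8, 7/8), each row's expected payoff is target 1: -1/4; target 2: 29/4; target 3: -33/8; target 4: -13/4.
Taking the (1/11, 1/11, 2/11, 7/11)-weighted average: (1/11)·(-1/4) + (1/11)·(29/4) + (2/11)·(-33/8) + (7/11)·(-13/4) = -24/11.

-24/11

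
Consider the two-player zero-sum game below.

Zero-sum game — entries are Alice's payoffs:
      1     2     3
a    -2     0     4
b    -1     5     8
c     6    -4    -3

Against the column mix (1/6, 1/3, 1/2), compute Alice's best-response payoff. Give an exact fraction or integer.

a: (-2)·(1/6) + (0)·(1/3) + (4)·(1/2) = 5/3.
b: (-1)·(1/6) + (5)·(1/3) + (8)·(1/2) = 11/2.
c: (6)·(1/6) + (-4)·(1/3) + (-3)·(1/2) = -11/6.
The best pure response is b with expected payoff 11/2.

11/2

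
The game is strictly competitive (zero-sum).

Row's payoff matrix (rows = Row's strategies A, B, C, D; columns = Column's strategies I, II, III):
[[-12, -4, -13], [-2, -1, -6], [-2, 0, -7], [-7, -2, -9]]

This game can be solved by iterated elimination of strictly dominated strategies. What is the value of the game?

Row A is strictly dominated by row B (-2>-12, -1>-4, -6>-13); eliminate A.
Row D is strictly dominated by row B (-2>-7, -1>-2, -6>-9); eliminate D.
Column I is strictly dominated by III for Column (-6<-2, -7<-2); eliminate I.
Column II is strictly dominated by III for Column (-6<-1, -7<0); eliminate II.
Row C is strictly dominated by row B (-6>-7); eliminate C.
Only (B, III) remains, with payoff -6.

-6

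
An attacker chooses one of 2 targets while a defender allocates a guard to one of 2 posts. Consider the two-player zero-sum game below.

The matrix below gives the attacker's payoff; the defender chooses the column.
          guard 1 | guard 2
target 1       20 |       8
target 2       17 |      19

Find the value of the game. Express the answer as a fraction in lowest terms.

Row minima are 8 and 17, so the attacker's maximin is 17; column maxima are 20 and 19, so the defender's minimax is 19. These differ, so the equilibrium is in mixed strategies.
Let the attacker play target 1 with probability p. The defender is indifferent when 20p + 17(1−p) = 8p + 19(1−p), giving p = 1/7.
Let the defender play guard 1 with probability q. The attacker is indifferent when 20q + 8(1−q) = 17q + 19(1−q), giving q = 11/14.
The value is 20·(11/14) + (8)·(3/14) = 122/7.

122/7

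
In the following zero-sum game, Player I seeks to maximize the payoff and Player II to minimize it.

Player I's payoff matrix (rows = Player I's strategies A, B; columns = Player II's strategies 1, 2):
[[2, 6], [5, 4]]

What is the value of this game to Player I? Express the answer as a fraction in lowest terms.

Row minima are 2 and 4, so Player I's maximin is 4; column maxima are 5 and 6, so Player II's minimax is 5. These differ, so the equilibrium is in mixed strategies.
Let Player I play A with probability p. Player II is indifferent when 2p + 5(1−p) = 6p + 4(1−p), giving p = 1/5.
Let Player II play 1 with probability q. Player I is indifferent when 2q + 6(1−q) = 5q + 4(1−q), giving q = 2/5.
The value is 2·(2/5) + (6)·(3/5) = 22/5.

22/5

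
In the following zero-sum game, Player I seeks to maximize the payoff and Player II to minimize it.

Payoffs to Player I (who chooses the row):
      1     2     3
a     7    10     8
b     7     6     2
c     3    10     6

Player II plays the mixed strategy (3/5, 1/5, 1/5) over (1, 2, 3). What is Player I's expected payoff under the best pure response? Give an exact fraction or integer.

39/5

a: (7)·(3/5) + (10)·(1/5) + (8)·(1/5) = 39/5.
b: (7)·(3/5) + (6)·(1/5) + (2)·(1/5) = 29/5.
c: (3)·(3/5) + (10)·(1/5) + (6)·(1/5) = 5.
The best pure response is a with expected payoff 39/5.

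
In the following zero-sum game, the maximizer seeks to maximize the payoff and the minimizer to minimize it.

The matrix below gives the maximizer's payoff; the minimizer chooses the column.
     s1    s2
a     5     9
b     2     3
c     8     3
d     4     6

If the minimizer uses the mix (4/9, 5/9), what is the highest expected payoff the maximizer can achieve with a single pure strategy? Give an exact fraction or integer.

65/9

a: (5)·(4/9) + (9)·(5/9) = 65/9.
b: (2)·(4/9) + (3)·(5/9) = 23/9.
c: (8)·(4/9) + (3)·(5/9) = 47/9.
d: (4)·(4/9) + (6)·(5/9) = 46/9.
The best pure response is a with expected payoff 65/9.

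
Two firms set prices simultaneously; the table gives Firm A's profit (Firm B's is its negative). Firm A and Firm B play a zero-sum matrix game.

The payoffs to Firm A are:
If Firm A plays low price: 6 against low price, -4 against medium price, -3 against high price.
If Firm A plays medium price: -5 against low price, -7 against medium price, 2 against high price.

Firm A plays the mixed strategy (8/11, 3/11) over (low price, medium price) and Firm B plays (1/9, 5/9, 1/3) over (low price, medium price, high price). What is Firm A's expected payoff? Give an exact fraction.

Against (1/9, 5/9, 1/3), each row's expected payoff is low price: -23/9; medium price: -34/9.
Taking the (8/11, 3/11)-weighted average: (8/11)·(-23/9) + (3/11)·(-34/9) = -26/9.

-26/9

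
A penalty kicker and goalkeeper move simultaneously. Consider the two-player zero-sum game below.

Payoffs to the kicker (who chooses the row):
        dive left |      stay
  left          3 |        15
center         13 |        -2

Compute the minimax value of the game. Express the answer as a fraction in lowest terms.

Row minima are 3 and -2, so the kicker's maximin is 3; column maxima are 13 and 15, so the goalkeeper's minimax is 13. These differ, so the equilibrium is in mixed strategies.
Let the kicker play left with probability p. The goalkeeper is indifferent when 3p + 13(1−p) = 15p − 2(1−p), giving p = 5/9.
Let the goalkeeper play dive left with probability q. The kicker is indifferent when 3q + 15(1−q) = 13q − 2(1−q), giving q = 17/27.
The value is 3·(17/27) + (15)·(10/27) = 67/9.

67/9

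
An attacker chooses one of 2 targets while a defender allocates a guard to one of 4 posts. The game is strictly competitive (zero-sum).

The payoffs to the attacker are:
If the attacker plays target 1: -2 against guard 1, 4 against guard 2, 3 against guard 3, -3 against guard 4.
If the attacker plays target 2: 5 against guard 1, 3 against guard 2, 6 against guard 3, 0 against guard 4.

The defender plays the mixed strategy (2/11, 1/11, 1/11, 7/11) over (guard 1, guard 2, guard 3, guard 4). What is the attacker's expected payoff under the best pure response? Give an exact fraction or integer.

19/11

target 1: (-2)·(2/11) + (4)·(1/11) + (3)·(1/11) + (-3)·(7/11) = -18/11.
target 2: (5)·(2/11) + (3)·(1/11) + (6)·(1/11) + (0)·(7/11) = 19/11.
The best pure response is target 2 with expected payoff 19/11.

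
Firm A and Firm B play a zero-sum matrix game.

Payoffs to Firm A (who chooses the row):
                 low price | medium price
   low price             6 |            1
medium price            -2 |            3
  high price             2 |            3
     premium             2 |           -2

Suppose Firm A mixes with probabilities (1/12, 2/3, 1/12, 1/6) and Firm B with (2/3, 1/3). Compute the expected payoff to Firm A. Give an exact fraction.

Against (2/3, 1/3), each row's expected payoff is low price: 13/3; medium price: -1/3; high price: 7/3; premium: 2/3.
Taking the (1/12, 2/3, 1/12, 1/6)-weighted average: (1/12)·(13/3) + (2/3)·(-1/3) + (1/12)·(7/3) + (1/6)·(2/3) = 4/9.

4/9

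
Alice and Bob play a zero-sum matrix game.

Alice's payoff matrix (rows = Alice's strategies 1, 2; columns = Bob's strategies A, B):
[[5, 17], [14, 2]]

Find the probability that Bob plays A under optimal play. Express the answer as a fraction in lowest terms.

Row minima are 5 and 2, so Alice's maximin is 5; column maxima are 14 and 17, so Bob's minimax is 14. These differ, so the equilibrium is in mixed strategies.
Let Bob play A with probability q. Alice is indifferent when 5q + 17(1−q) = 14q + 2(1−q), giving q = 5/8.

5/8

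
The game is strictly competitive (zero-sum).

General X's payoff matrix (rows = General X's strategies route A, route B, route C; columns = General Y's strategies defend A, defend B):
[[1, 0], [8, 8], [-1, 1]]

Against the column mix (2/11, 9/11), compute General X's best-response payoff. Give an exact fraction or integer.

8

route A: (1)·(2/11) + (0)·(9/11) = 2/11.
route B: (8)·(2/11) + (8)·(9/11) = 8.
route C: (-1)·(2/11) + (1)·(9/11) = 7/11.
The best pure response is route B with expected payoff 8.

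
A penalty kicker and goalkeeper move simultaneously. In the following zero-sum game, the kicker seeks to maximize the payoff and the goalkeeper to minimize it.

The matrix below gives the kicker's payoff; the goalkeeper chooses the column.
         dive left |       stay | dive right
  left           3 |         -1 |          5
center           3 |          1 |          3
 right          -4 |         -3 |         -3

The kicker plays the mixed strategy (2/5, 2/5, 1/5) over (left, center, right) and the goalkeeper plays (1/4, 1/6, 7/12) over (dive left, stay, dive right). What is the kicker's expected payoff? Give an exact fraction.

Against (1/4, 1/6, 7/12), each row's expected payoff is left: 7/2; center: 8/3; right: -13/4.
Taking the (2/5, 2/5, 1/5)-weighted average: (2/5)·(7/2) + (2/5)·(8/3) + (1/5)·(-13/4) = 109/60.

109/60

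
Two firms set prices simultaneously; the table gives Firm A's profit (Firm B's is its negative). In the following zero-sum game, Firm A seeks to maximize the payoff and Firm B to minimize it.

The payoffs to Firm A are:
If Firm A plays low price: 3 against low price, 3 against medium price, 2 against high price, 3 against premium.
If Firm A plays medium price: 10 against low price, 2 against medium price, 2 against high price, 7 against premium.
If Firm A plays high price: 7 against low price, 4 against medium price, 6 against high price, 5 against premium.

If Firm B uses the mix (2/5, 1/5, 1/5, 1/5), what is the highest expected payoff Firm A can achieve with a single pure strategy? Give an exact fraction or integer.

low price: (3)·(2/5) + (3)·(1/5) + (2)·(1/5) + (3)·(1/5) = 14/5.
medium price: (10)·(2/5) + (2)·(1/5) + (2)·(1/5) + (7)·(1/5) = 31/5.
high price: (7)·(2/5) + (4)·(1/5) + (6)·(1/5) + (5)·(1/5) = 29/5.
The best pure response is medium price with expected payoff 31/5.

31/5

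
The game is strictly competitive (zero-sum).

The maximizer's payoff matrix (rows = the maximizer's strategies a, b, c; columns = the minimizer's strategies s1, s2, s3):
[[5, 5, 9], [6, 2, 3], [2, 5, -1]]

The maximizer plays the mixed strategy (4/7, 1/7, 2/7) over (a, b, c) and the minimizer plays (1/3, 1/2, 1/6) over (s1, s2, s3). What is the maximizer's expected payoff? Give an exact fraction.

Against (1/3, 1/2, 1/6), each row's expected payoff is a: 17/3; b: 7/2; c: 3.
Taking the (4/7, 1/7, 2/7)-weighted average: (4/7)·(17/3) + (1/7)·(7/2) + (2/7)·(3) = 193/42.

193/42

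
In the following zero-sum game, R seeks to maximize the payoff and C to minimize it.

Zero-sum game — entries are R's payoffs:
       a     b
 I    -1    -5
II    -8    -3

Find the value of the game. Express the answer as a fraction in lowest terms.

-37/9

Row minima are -5 and -8, so R's maximin is -5; column maxima are -1 and -3, so C's minimax is -3. These differ, so the equilibrium is in mixed strategies.
Let R play I with probability p. C is indifferent when −p − 8(1−p) = −5p − 3(1−p), giving p = 5/9.
Let C play a with probability q. R is indifferent when −q − 5(1−q) = −8q − 3(1−q), giving q = 2/9.
The value is -1·(2/9) + (-5)·(7/9) = -37/9.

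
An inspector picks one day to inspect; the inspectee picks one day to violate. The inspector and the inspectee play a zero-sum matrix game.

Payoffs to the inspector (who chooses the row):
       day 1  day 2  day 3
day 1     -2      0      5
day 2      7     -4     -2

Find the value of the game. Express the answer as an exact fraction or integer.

-8/13

Column day 3 is strictly dominated by day 2 for the inspectee (it gives the inspector more in every row).
The remaining 2×2 game on (day 1, day 2) × (day 1, day 2) has no saddle point. Let the inspector play day 1 with probability p; indifference gives −2p + 7(1−p) = −4(1−p), so p = 11/13.
Similarly the inspectee's optimal q on day 1 is 4/13, and the value is -2·(4/13) + (0)·(9/13) = -8/13.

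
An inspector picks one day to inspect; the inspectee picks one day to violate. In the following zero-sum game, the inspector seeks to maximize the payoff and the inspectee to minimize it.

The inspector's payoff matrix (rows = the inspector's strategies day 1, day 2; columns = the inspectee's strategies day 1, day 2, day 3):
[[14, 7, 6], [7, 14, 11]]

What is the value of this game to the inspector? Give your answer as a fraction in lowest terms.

28/3

Column day 2 is strictly dominated by day 3 for the inspectee (it gives the inspector more in every row).
The remaining 2×2 game on (day 1, day 2) × (day 1, day 3) has no saddle point. Let the inspector play day 1 with probability p; indifference gives 14p + 7(1−p) = 6p + 11(1−p), so p = 1/3.
Similarly the inspectee's optimal q on day 1 is 5/12, and the value is 14·(5/12) + (6)·(7/12) = 28/3.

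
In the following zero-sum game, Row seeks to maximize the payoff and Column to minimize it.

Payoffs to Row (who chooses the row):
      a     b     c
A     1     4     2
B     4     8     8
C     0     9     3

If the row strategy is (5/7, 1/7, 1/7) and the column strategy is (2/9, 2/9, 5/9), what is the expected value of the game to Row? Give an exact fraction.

Against (2/9, 2/9, 5/9), each row's expected payoff is A: 20/9; B: 64/9; C: 11/3.
Taking the (5/7, 1/7, 1/7)-weighted average: (5/7)·(20/9) + (1/7)·(64/9) + (1/7)·(11/3) = 197/63.

197/63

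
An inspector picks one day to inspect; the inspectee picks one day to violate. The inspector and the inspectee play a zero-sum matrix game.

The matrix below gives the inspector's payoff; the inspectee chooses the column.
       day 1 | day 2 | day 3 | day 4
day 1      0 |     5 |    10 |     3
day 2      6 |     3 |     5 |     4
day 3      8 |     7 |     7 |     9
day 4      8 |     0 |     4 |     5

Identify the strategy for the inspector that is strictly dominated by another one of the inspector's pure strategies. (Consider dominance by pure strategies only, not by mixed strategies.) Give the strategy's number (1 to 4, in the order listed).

2

Compare day 2 with day 3: 8 > 6, 7 > 3, 7 > 5, 9 > 4.
So day 3 strictly dominates day 2 for the inspector; day 2 is strictly dominated.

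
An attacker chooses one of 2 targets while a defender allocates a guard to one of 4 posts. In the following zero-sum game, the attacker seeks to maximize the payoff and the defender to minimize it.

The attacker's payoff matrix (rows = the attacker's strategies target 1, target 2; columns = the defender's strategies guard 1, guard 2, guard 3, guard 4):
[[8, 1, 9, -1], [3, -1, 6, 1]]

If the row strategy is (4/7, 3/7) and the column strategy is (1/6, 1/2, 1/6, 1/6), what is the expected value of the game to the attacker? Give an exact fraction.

97/42

Against (1/6, 1/2, 1/6, 1/6), each row's expected payoff is target 1: 19/6; target 2: 7/6.
Taking the (4/7, 3/7)-weighted average: (4/7)·(19/6) + (3/7)·(7/6) = 97/42.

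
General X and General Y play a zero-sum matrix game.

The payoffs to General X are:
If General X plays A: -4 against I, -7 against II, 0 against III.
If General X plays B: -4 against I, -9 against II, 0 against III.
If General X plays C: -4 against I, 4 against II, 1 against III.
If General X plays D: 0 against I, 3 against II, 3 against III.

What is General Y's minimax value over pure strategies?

0

The worst case (largest entry) in each column is I: 0, II: 4, III: 3.
The best (smallest) of these is 0.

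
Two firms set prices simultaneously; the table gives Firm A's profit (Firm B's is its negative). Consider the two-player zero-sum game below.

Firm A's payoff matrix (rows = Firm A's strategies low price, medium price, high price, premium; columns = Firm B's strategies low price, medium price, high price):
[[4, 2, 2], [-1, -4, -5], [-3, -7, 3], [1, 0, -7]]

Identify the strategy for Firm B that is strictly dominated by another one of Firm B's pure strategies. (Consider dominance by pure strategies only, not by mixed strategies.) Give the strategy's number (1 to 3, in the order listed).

Firm B prefers columns that give Firm A less. Compare low price with medium price: 2 < 4, -4 < -1, -7 < -3, 0 < 1.
So medium price strictly dominates low price for Firm B; low price is strictly dominated.

1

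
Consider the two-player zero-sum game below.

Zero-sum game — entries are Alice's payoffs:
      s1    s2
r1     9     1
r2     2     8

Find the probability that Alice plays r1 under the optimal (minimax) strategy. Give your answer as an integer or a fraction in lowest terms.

3/7

Row minima are 1 and 2, so Alice's maximin is 2; column maxima are 9 and 8, so Bob's minimax is 8. These differ, so the equilibrium is in mixed strategies.
Let Alice play r1 with probability p. Bob is indifferent when 9p + 2(1−p) = p + 8(1−p), giving p = 3/7.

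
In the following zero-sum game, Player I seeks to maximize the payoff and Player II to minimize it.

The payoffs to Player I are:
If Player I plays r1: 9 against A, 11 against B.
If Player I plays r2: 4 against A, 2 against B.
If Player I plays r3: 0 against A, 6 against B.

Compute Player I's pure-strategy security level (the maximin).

9

The worst-case payoff for each row is r1: 9, r2: 2, r3: 0.
The best of these is 9.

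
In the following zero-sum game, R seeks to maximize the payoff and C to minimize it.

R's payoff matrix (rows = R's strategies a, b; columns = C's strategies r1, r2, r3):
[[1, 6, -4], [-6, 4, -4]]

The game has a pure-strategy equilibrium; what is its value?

Row minima: -4, -6 → R's maximin is -4.
Column maxima: 1, 6, -4 → C's minimax is -4.
They coincide at (a, r3), so the value is -4.

-4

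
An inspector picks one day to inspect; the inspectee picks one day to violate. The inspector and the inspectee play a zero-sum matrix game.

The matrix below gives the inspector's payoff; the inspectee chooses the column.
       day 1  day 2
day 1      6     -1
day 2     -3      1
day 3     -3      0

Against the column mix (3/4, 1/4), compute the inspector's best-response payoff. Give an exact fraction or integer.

17/4

day 1: (6)·(3/4) + (-1)·(1/4) = 17/4.
day 2: (-3)·(3/4) + (1)·(1/4) = -2.
day 3: (-3)·(3/4) + (0)·(1/4) = -9/4.
The best pure response is day 1 with expected payoff 17/4.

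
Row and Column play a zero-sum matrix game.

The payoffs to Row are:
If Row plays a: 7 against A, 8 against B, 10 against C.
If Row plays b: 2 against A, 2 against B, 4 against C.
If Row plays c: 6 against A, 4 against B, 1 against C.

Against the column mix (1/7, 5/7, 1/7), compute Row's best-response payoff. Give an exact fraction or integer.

a: (7)·(1/7) + (8)·(5/7) + (10)·(1/7) = 57/7.
b: (2)·(1/7) + (2)·(5/7) + (4)·(1/7) = 16/7.
c: (6)·(1/7) + (4)·(5/7) + (1)·(1/7) = 27/7.
The best pure response is a with expected payoff 57/7.

57/7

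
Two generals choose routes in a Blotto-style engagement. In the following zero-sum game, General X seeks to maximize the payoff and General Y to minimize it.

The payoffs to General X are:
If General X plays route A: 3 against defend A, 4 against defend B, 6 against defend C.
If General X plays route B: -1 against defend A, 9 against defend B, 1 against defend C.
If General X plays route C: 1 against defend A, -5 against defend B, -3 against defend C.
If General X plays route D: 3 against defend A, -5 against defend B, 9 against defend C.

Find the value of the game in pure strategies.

3

Row minima: 3, -1, -5, -5 → General X's maximin is 3.
Column maxima: 3, 9, 9 → General Y's minimax is 3.
They coincide at (route A, defend A), so the value is 3.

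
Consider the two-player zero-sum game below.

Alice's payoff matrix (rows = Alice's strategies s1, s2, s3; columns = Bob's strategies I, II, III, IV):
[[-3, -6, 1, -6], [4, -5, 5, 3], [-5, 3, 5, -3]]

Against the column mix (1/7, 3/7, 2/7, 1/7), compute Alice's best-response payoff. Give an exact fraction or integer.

11/7

s1: (-3)·(1/7) + (-6)·(3/7) + (1)·(2/7) + (-6)·(1/7) = -25/7.
s2: (4)·(1/7) + (-5)·(3/7) + (5)·(2/7) + (3)·(1/7) = 2/7.
s3: (-5)·(1/7) + (3)·(3/7) + (5)·(2/7) + (-3)·(1/7) = 11/7.
The best pure response is s3 with expected payoff 11/7.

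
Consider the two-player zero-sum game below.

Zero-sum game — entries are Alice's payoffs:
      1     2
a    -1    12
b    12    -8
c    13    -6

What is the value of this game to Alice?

Row b is strictly dominated by row c, so Alice never plays it.
The remaining 2×2 game on (a, c) × (1, 2) has no saddle point. Let Alice play a with probability p; indifference gives −p + 13(1−p) = 12p − 6(1−p), so p = 19/32.
Similarly Bob's optimal q on 1 is 9/16, and the value is -1·(9/16) + (12)·(7/16) = 75/16.

75/16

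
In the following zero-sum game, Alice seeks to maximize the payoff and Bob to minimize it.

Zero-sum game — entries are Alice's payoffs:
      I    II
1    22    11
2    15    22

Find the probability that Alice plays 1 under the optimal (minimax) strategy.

7/18

Row minima are 11 and 15, so Alice's maximin is 15; column maxima are 22 and 22, so Bob's minimax is 22. These differ, so the equilibrium is in mixed strategies.
Let Alice play 1 with probability p. Bob is indifferent when 22p + 15(1−p) = 11p + 22(1−p), giving p = 7/18.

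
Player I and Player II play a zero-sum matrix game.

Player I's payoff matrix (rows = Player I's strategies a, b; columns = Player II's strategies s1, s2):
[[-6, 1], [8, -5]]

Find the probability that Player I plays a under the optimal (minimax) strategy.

13/20

Row minima are -6 and -5, so Player I's maximin is -5; column maxima are 8 and 1, so Player II's minimax is 1. These differ, so the equilibrium is in mixed strategies.
Let Player I play a with probability p. Player II is indifferent when −6p + 8(1−p) = p − 5(1−p), giving p = 13/20.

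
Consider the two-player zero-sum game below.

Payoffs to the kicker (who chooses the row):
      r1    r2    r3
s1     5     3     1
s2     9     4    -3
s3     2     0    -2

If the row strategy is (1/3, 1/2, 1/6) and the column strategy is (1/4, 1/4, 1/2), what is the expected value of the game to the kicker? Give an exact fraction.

Against (1/4, 1/4, 1/2), each row's expected payoff is s1: 5/2; s2: 7/4; s3: -1/2.
Taking the (1/3, 1/2, 1/6)-weighted average: (1/3)·(5/2) + (1/2)·(7/4) + (1/6)·(-1/2) = 13/8.

13/8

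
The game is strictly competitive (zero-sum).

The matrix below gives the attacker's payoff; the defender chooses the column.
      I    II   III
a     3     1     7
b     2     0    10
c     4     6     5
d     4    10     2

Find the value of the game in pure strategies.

4

Row minima: 1, 0, 4, 2 → the attacker's maximin is 4.
Column maxima: 4, 10, 10 → the defender's minimax is 4.
They coincide at (c, I), so the value is 4.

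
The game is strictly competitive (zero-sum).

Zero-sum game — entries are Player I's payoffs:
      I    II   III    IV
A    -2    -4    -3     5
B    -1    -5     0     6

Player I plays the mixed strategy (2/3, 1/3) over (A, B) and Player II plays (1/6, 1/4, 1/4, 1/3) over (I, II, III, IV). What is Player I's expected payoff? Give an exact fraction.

Against (1/6, 1/4, 1/4, 1/3), each row's expected payoff is A: -5/12; B: 7/12.
Taking the (2/3, 1/3)-weighted average: (2/3)·(-5/12) + (1/3)·(7/12) = -1/12.

-1/12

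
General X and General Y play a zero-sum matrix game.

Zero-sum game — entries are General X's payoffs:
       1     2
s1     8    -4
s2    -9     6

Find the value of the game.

Row minima are -4 and -9, so General X's maximin is -4; column maxima are 8 and 6, so General Y's minimax is 6. These differ, so the equilibrium is in mixed strategies.
Let General X play s1 with probability p. General Y is indifferent when 8p − 9(1−p) = −4p + 6(1−p), giving p = 5/9.
Let General Y play 1 with probability q. General X is indifferent when 8q − 4(1−q) = −9q + 6(1−q), giving q = 10/27.
The value is 8·(10/27) + (-4)·(17/27) = 4/9.

4/9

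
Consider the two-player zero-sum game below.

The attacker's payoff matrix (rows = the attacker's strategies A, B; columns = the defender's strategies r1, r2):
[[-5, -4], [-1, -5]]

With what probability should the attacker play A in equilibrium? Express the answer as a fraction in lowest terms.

Row minima are -5 and -5, so the attacker's maximin is -5; column maxima are -1 and -4, so the defender's minimax is -4. These differ, so the equilibrium is in mixed strategies.
Let the attacker play A with probability p. The defender is indifferent when −5p − (1−p) = −4p − 5(1−p), giving p = 4/5.

4/5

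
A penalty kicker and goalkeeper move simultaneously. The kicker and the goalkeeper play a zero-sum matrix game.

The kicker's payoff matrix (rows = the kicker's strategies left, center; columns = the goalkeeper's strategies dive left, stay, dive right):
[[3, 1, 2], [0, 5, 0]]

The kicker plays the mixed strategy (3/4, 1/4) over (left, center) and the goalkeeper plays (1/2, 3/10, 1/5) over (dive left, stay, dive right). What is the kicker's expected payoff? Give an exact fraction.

81/40

Against (1/2, 3/10, 1/5), each row's expected payoff is left: 11/5; center: 3/2.
Taking the (3/4, 1/4)-weighted average: (3/4)·(11/5) + (1/4)·(3/2) = 81/40.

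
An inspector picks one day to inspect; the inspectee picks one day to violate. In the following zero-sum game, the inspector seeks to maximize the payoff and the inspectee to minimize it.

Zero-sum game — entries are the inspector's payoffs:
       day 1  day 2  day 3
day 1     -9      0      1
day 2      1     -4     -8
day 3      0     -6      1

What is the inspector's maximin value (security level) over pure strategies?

The worst-case payoff for each row is day 1: -9, day 2: -8, day 3: -6.
The best of these is -6.

-6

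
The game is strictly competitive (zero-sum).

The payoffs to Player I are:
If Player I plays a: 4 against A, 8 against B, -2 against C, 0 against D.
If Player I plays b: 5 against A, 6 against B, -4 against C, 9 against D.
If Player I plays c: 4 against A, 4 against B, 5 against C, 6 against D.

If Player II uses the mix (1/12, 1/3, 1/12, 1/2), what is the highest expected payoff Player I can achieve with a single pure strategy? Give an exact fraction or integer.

79/12

a: (4)·(1/12) + (8)·(1/3) + (-2)·(1/12) + (0)·(1/2) = 17/6.
b: (5)·(1/12) + (6)·(1/3) + (-4)·(1/12) + (9)·(1/2) = 79/12.
c: (4)·(1/12) + (4)·(1/3) + (5)·(1/12) + (6)·(1/2) = 61/12.
The best pure response is b with expected payoff 79/12.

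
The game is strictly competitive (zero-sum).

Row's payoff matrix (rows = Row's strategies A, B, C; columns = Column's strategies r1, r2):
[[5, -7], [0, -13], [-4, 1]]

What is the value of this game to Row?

-23/17

Row B is strictly dominated by row A, so Row never plays it.
The remaining 2×2 game on (A, C) × (r1, r2) has no saddle point. Let Row play A with probability p; indifference gives 5p − 4(1−p) = −7p + (1−p), so p = 5/17.
Similarly Column's optimal q on r1 is 8/17, and the value is 5·(8/17) + (-7)·(9/17) = -23/17.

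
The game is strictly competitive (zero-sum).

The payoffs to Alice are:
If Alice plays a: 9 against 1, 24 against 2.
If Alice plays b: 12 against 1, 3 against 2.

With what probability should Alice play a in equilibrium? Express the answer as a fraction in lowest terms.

Row minima are 9 and 3, so Alice's maximin is 9; column maxima are 12 and 24, so Bob's minimax is 12. These differ, so the equilibrium is in mixed strategies.
Let Alice play a with probability p. Bob is indifferent when 9p + 12(1−p) = 24p + 3(1−p), giving p = 3/8.

3/8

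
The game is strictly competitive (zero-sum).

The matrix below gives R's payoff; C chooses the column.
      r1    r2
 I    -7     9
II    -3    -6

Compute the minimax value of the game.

-69/19

Row minima are -7 and -6, so R's maximin is -6; column maxima are -3 and 9, so C's minimax is -3. These differ, so the equilibrium is in mixed strategies.
Let R play I with probability p. C is indifferent when −7p − 3(1−p) = 9p − 6(1−p), giving p = 3/19.
Let C play r1 with probability q. R is indifferent when −7q + 9(1−q) = −3q − 6(1−q), giving q = 15/19.
The value is -7·(15/19) + (9)·(4/19) = -69/19.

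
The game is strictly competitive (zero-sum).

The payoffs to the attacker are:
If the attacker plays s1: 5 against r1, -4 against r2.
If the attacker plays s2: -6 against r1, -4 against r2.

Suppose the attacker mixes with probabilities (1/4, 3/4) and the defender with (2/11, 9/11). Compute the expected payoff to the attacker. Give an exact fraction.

Against (2/11, 9/11), each row's expected payoff is s1: -26/11; s2: -48/11.
Taking the (1/4, 3/4)-weighted average: (1/4)·(-26/11) + (3/4)·(-48/11) = -85/22.

-85/22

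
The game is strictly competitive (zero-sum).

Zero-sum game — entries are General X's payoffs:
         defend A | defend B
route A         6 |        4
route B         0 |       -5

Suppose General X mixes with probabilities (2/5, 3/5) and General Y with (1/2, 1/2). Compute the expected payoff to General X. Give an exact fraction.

1/2

Against (1/2, 1/2), each row's expected payoff is route A: 5; route B: -5/2.
Taking the (2/5, 3/5)-weighted average: (2/5)·(5) + (3/5)·(-5/2) = 1/2.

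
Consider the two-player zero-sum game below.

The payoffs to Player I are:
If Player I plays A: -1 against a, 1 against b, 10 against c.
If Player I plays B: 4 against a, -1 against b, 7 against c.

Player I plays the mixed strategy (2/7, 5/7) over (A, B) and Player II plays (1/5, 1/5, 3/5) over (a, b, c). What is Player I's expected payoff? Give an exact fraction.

Against (1/5, 1/5, 3/5), each row's expected payoff is A: 6; B: 24/5.
Taking the (2/7, 5/7)-weighted average: (2/7)·(6) + (5/7)·(24/5) = 36/7.

36/7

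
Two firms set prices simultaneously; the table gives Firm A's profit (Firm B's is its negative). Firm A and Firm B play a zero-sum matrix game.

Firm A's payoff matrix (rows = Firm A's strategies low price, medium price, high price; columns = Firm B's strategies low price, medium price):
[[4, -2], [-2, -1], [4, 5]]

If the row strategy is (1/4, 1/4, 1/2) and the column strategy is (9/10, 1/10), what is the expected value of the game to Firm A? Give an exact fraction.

Against (9/10, 1/10), each row's expected payoff is low price: 17/5; medium price: -19/10; high price: 41/10.
Taking the (1/4, 1/4, 1/2)-weighted average: (1/4)·(17/5) + (1/4)·(-19/10) + (1/2)·(41/10) = 97/40.

97/40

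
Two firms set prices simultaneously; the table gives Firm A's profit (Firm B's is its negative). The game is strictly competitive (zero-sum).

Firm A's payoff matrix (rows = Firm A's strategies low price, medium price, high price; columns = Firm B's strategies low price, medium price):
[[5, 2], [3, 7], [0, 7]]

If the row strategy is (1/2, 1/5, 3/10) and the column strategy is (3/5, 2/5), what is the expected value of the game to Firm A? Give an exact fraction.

183/50

Against (3/5, 2/5), each row's expected payoff is low price: 19/5; medium price: 23/5; high price: 14/5.
Taking the (1/2, 1/5, 3/10)-weighted average: (1/2)·(19/5) + (1/5)·(23/5) + (3/10)·(14/5) = 183/50.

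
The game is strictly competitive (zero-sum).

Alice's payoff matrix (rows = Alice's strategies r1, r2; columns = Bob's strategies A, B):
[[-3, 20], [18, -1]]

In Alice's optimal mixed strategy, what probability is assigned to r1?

Row minima are -3 and -1, so Alice's maximin is -1; column maxima are 18 and 20, so Bob's minimax is 18. These differ, so the equilibrium is in mixed strategies.
Let Alice play r1 with probability p. Bob is indifferent when −3p + 18(1−p) = 20p − (1−p), giving p = 19/42.

19/42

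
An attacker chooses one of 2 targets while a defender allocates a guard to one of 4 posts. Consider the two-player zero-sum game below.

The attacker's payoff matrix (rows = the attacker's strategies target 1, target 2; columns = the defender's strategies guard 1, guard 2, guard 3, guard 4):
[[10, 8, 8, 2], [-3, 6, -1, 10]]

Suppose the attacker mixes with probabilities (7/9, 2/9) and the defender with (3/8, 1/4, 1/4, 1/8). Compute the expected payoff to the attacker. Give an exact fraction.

Against (3/8, 1/4, 1/4, 1/8), each row's expected payoff is target 1: 8; target 2: 11/8.
Taking the (7/9, 2/9)-weighted average: (7/9)·(8) + (2/9)·(11/8) = 235/36.

235/36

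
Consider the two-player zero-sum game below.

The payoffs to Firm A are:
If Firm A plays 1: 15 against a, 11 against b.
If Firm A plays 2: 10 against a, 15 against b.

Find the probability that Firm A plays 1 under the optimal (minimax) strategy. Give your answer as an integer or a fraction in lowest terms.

Row minima are 11 and 10, so Firm A's maximin is 11; column maxima are 15 and 15, so Firm B's minimax is 15. These differ, so the equilibrium is in mixed strategies.
Let Firm A play 1 with probability p. Firm B is indifferent when 15p + 10(1−p) = 11p + 15(1−p), giving p = 5/9.

5/9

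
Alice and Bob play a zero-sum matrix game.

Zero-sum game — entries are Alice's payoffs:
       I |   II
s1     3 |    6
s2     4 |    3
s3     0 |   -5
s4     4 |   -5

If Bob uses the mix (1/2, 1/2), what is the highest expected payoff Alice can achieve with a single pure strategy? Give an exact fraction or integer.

s1: (3)·(1/2) + (6)·(1/2) = 9/2.
s2: (4)·(1/2) + (3)·(1/2) = 7/2.
s3: (0)·(1/2) + (-5)·(1/2) = -5/2.
s4: (4)·(1/2) + (-5)·(1/2) = -1/2.
The best pure response is s1 with expected payoff 9/2.

9/2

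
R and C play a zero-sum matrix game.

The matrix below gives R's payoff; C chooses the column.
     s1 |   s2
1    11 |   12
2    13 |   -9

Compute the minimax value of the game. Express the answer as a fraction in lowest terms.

255/23

Row minima are 11 and -9, so R's maximin is 11; column maxima are 13 and 12, so C's minimax is 12. These differ, so the equilibrium is in mixed strategies.
Let R play 1 with probability p. C is indifferent when 11p + 13(1−p) = 12p − 9(1−p), giving p = 22/23.
Let C play s1 with probability q. R is indifferent when 11q + 12(1−q) = 13q − 9(1−q), giving q = 21/23.
The value is 11·(21/23) + (12)·(2/23) = 255/23.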